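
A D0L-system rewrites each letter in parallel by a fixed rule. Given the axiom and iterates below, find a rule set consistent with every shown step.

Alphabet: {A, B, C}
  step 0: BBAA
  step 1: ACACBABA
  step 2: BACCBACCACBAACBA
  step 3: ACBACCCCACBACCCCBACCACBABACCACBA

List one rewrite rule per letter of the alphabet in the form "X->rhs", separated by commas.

A->BA, B->AC, C->CC

  step 2 ⇒ step 3: BACCBACCACBAACBA ⇒ AC·BA·CC·CC·AC·BA·CC·CC·BA·CC·AC·BA·BA·CC·AC·BA
    A ↦ BA
    B ↦ AC
    C ↦ CC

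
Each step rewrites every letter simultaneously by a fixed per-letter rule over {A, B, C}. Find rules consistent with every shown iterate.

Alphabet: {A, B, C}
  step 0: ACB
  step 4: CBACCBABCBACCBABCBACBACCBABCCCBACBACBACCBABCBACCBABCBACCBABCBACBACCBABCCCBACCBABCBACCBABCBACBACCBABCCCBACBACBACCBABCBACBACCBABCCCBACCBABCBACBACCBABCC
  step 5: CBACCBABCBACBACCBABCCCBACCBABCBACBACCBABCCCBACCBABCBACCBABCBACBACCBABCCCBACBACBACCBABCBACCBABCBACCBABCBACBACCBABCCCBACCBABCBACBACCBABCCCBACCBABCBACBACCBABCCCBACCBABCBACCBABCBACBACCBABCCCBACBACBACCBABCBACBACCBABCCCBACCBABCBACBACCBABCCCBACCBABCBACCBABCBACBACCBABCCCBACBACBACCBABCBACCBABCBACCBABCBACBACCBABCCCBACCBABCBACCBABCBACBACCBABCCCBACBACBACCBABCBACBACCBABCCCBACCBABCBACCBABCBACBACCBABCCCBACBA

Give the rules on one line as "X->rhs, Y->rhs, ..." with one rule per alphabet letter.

A->BAB, B->CC, C->CBA

  step 4 ⇒ step 5: CBACCBABCBACCBABCBACBACCBABCCCBACBACBACCBABCBACCBABCBACCBABCBACBACCBABCCCBACCBABCBACCBABCBACBACCBABCCCBACBACBACCBABCBACBACCBABCCCBACCBABCBACBACCBABCC ⇒ CBA·CC·BAB·CBA·CBA·CC·BAB·CC·CBA·CC·BAB·CBA·CBA·CC·BAB·CC·CBA·CC·BAB·CBA·CC·BAB·CBA·CBA·CC·BAB·CC·CBA·CBA·CBA·CC·BAB·CBA·CC·BAB·CBA·CC·BAB·CBA·CBA·CC·BAB·CC·CBA·CC·BAB·CBA·CBA·CC·BAB·CC·CBA·CC·BAB·CBA·CBA·CC·BAB·CC·CBA·CC·BAB·CBA·CC·BAB·CBA·CBA·CC·BAB·CC·CBA·CBA·CBA·CC·BAB·CBA·CBA·CC·BAB·CC·CBA·CC·BAB·CBA·CBA·CC·BAB·CC·CBA·CC·BAB·CBA·CC·BAB·CBA·CBA·CC·BAB·CC·CBA·CBA·CBA·CC·BAB·CBA·CC·BAB·CBA·CC·BAB·CBA·CBA·CC·BAB·CC·CBA·CC·BAB·CBA·CC·BAB·CBA·CBA·CC·BAB·CC·CBA·CBA·CBA·CC·BAB·CBA·CBA·CC·BAB·CC·CBA·CC·BAB·CBA·CC·BAB·CBA·CBA·CC·BAB·CC·CBA·CBA
    A ↦ BAB
    B ↦ CC
    C ↦ CBA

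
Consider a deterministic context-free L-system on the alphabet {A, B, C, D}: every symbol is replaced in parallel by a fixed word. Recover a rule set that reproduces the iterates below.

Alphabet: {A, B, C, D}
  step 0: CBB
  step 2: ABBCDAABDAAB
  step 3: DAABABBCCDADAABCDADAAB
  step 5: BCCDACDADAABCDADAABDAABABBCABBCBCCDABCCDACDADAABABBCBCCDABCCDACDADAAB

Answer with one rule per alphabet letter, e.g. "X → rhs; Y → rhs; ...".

A->DA, B->AB, C->BC, D->C

  step 2 ⇒ step 3: ABBCDAABDAAB ⇒ DA·AB·AB·BC·C·DA·DA·AB·C·DA·DA·AB
    A ↦ DA
    B ↦ AB
    C ↦ BC
    D ↦ C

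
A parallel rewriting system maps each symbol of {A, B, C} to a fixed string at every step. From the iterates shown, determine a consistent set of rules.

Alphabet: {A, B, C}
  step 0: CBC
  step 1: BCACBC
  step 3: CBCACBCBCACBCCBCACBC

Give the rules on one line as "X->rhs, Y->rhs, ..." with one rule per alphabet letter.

  step 0 ⇒ step 1: CBC ⇒ BC·AC·BC
    B ↦ AC
    C ↦ BC
    A ↦ C  (constrained at step 1)

A->C, B->AC, C->BC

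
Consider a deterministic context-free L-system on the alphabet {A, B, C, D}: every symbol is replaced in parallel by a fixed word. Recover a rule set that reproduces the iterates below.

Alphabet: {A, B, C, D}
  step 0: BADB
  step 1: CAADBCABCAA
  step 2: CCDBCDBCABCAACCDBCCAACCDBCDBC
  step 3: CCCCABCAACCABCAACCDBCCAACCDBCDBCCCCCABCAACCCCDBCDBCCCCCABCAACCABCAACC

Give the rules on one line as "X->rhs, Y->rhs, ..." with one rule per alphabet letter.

A->DBC, B->CAA, C->CC, D->AB

  step 2 ⇒ step 3: CCDBCDBCABCAACCDBCCAACCDBCDBC ⇒ CC·CC·AB·CAA·CC·AB·CAA·CC·DBC·CAA·CC·DBC·DBC·CC·CC·AB·CAA·CC·CC·DBC·DBC·CC·CC·AB·CAA·CC·AB·CAA·CC
    A ↦ DBC
    B ↦ CAA
    C ↦ CC
    D ↦ AB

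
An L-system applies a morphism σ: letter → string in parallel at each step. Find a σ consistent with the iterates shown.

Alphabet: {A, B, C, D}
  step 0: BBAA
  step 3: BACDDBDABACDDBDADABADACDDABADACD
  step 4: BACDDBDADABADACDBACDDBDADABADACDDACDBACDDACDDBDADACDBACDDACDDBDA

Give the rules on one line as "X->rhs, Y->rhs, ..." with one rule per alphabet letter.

  step 3 ⇒ step 4: BACDDBDABACDDBDADABADACDDABADACD ⇒ BA·CD·DB·DA·DA·BA·DA·CD·BA·CD·DB·DA·DA·BA·DA·CD·DA·CD·BA·CD·DA·CD·DB·DA·DA·CD·BA·CD·DA·CD·DB·DA
    A ↦ CD
    B ↦ BA
    C ↦ DB
    D ↦ DA

A->CD, B->BA, C->DB, D->DA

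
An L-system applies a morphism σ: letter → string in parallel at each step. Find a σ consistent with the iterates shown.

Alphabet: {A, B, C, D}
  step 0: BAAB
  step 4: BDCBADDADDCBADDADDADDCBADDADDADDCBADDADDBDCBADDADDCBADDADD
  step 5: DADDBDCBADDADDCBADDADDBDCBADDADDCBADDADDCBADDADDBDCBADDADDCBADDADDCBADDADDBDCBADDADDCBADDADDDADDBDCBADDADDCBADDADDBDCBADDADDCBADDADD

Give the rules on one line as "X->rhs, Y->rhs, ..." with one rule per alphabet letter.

  step 4 ⇒ step 5: BDCBADDADDCBADDADDADDCBADDADDADDCBADDADDBDCBADDADDCBADDADD ⇒ D·ADD·B·D·CB·ADD·ADD·CB·ADD·ADD·B·D·CB·ADD·ADD·CB·ADD·ADD·CB·ADD·ADD·B·D·CB·ADD·ADD·CB·ADD·ADD·CB·ADD·ADD·B·D·CB·ADD·ADD·CB·ADD·ADD·D·ADD·B·D·CB·ADD·ADD·CB·ADD·ADD·B·D·CB·ADD·ADD·CB·ADD·ADD
    A ↦ CB
    B ↦ D
    C ↦ B
    D ↦ ADD

A->CB, B->D, C->B, D->ADD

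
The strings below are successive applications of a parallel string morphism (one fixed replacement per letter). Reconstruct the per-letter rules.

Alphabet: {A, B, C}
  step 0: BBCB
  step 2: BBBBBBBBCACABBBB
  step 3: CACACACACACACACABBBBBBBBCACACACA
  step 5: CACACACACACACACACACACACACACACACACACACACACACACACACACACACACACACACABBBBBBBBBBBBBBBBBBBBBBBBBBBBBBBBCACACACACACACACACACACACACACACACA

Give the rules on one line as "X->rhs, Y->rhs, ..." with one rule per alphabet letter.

  step 2 ⇒ step 3: BBBBBBBBCACABBBB ⇒ CA·CA·CA·CA·CA·CA·CA·CA·BB·BB·BB·BB·CA·CA·CA·CA
    A ↦ BB
    B ↦ CA
    C ↦ BB

A->BB, B->CA, C->BB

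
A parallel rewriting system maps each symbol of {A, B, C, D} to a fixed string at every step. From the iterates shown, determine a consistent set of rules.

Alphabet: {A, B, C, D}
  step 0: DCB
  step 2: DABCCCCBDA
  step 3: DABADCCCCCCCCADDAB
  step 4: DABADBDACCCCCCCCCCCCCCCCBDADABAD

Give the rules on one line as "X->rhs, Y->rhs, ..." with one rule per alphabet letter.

A->B, B->AD, C->CC, D->DA

  step 3 ⇒ step 4: DABADCCCCCCCCADDAB ⇒ DA·B·AD·B·DA·CC·CC·CC·CC·CC·CC·CC·CC·B·DA·DA·B·AD
    A ↦ B
    B ↦ AD
    C ↦ CC
    D ↦ DA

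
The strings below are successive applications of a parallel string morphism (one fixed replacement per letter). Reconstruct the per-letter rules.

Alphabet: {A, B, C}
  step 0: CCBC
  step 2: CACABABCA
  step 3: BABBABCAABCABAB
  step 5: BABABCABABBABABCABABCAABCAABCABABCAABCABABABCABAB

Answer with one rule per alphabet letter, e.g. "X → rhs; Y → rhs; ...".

A->AB, B->CA, C->B

  step 2 ⇒ step 3: CACABABCA ⇒ B·AB·B·AB·CA·AB·CA·B·AB
    A ↦ AB
    B ↦ CA
    C ↦ B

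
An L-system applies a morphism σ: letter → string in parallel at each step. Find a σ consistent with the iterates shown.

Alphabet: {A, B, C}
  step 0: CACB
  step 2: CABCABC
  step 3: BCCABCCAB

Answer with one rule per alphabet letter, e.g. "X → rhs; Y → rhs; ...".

A->C, B->CA, C->B

  step 2 ⇒ step 3: CABCABC ⇒ B·C·CA·B·C·CA·B
    A ↦ C
    B ↦ CA
    C ↦ B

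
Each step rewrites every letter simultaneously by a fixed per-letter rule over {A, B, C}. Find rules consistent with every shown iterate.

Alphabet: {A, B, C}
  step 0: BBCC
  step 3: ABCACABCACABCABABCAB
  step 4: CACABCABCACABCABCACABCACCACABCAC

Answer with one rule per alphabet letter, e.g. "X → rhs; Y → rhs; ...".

A->C, B->AC, C->AB

  step 3 ⇒ step 4: ABCACABCACABCABABCAB ⇒ C·AC·AB·C·AB·C·AC·AB·C·AB·C·AC·AB·C·AC·C·AC·AB·C·AC
    A ↦ C
    B ↦ AC
    C ↦ AB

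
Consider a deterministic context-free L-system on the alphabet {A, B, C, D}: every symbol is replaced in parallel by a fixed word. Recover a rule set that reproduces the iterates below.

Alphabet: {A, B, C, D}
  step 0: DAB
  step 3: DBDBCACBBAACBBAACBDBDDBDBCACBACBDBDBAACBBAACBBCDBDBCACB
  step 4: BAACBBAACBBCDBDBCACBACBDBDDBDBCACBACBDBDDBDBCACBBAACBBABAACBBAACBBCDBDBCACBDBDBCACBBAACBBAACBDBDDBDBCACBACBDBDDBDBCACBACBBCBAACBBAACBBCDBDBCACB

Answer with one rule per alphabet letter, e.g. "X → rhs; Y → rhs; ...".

  step 3 ⇒ step 4: DBDBCACBBAACBBAACBDBDDBDBCACBACBDBDBAACBBAACBBCDBDBCACB ⇒ BA·ACB·BA·ACB·BC·DBD·BC·ACB·ACB·DBD·DBD·BC·ACB·ACB·DBD·DBD·BC·ACB·BA·ACB·BA·BA·ACB·BA·ACB·BC·DBD·BC·ACB·DBD·BC·ACB·BA·ACB·BA·ACB·DBD·DBD·BC·ACB·ACB·DBD·DBD·BC·ACB·ACB·BC·BA·ACB·BA·ACB·BC·DBD·BC·ACB
    A ↦ DBD
    B ↦ ACB
    C ↦ BC
    D ↦ BA

A->DBD, B->ACB, C->BC, D->BA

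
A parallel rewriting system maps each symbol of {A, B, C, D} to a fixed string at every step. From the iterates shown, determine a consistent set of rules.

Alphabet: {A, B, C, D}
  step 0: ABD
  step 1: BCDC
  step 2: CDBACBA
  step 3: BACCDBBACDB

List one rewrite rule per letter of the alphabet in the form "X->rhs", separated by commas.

A->B, B->CD, C->BA, D->C

  step 2 ⇒ step 3: CDBACBA ⇒ BA·C·CD·B·BA·CD·B
    A ↦ B
    B ↦ CD
    C ↦ BA
    D ↦ C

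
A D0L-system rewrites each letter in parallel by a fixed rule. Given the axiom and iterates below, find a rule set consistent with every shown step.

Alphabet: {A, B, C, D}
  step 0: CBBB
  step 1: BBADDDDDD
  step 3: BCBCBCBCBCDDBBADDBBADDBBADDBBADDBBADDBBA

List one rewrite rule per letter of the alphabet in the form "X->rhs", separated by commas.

A->D, B->DD, C->BBA, D->BC

  step 0 ⇒ step 1: CBBB ⇒ BBA·DD·DD·DD
    B ↦ DD
    C ↦ BBA
    A ↦ D  (constrained at step 1)
    D ↦ BC  (constrained at step 1)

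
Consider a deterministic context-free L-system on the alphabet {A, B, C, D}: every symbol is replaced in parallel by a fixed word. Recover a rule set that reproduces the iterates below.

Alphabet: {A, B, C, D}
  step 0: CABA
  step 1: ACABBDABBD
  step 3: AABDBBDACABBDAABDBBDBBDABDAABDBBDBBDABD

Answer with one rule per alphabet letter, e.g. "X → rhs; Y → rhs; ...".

A->BBD, B->A, C->ACA, D->BD

  step 0 ⇒ step 1: CABA ⇒ ACA·BBD·A·BBD
    A ↦ BBD
    B ↦ A
    C ↦ ACA
    D ↦ BD  (constrained at step 1)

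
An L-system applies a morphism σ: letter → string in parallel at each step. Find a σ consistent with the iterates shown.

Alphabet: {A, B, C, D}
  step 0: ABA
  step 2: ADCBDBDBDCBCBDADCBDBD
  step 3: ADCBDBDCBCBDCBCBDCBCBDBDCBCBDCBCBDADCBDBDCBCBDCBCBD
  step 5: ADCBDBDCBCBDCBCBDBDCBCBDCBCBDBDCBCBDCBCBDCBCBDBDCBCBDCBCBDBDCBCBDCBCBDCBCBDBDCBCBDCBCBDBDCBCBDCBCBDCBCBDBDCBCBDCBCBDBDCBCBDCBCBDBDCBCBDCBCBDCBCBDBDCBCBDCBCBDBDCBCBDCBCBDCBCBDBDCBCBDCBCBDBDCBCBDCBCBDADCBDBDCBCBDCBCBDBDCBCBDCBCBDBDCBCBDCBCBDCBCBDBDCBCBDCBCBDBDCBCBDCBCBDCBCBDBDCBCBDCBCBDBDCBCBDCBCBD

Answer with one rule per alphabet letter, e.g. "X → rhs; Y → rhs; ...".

  step 2 ⇒ step 3: ADCBDBDBDCBCBDADCBDBD ⇒ ADC·BD·BD·CBC·BD·CBC·BD·CBC·BD·BD·CBC·BD·CBC·BD·ADC·BD·BD·CBC·BD·CBC·BD
    A ↦ ADC
    B ↦ CBC
    C ↦ BD
    D ↦ BD

A->ADC, B->CBC, C->BD, D->BD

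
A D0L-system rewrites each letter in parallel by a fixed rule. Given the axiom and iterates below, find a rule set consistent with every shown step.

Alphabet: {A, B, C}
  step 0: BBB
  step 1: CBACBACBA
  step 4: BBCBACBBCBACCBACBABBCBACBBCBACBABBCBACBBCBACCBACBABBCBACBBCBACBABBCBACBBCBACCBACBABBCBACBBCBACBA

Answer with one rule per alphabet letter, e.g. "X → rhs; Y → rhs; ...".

  step 0 ⇒ step 1: BBB ⇒ CBA·CBA·CBA
    B ↦ CBA
    A ↦ C  (constrained at step 1)
    C ↦ BB  (constrained at step 1)

A->C, B->CBA, C->BB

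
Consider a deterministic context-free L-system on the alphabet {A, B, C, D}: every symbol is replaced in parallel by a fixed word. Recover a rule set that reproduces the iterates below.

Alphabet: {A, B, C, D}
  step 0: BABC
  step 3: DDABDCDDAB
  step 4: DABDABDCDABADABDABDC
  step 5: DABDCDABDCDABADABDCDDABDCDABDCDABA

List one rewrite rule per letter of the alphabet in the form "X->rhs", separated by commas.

A->D, B->C, C->A, D->DAB

  step 4 ⇒ step 5: DABDABDCDABADABDABDC ⇒ DAB·D·C·DAB·D·C·DAB·A·DAB·D·C·D·DAB·D·C·DAB·D·C·DAB·A
    A ↦ D
    B ↦ C
    C ↦ A
    D ↦ DAB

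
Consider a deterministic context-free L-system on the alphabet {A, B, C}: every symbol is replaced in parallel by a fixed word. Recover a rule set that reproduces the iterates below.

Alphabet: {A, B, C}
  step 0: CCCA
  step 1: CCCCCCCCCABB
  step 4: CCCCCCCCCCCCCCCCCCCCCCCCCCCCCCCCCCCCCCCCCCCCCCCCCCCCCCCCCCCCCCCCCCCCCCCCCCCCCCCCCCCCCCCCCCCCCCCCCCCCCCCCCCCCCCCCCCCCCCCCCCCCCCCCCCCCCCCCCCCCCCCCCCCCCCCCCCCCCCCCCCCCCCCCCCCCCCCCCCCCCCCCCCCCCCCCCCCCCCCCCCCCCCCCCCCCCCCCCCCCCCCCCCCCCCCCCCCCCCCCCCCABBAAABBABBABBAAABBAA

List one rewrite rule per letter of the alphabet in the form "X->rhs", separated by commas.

  step 0 ⇒ step 1: CCCA ⇒ CCC·CCC·CCC·ABB
    A ↦ ABB
    C ↦ CCC
    B ↦ A  (constrained at step 1)

A->ABB, B->A, C->CCC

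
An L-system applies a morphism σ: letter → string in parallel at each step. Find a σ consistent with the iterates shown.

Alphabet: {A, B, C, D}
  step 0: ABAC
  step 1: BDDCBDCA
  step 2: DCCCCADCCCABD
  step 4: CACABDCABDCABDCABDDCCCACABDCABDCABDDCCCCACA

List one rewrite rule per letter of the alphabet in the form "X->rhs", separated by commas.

A->BD, B->DC, C->CA, D->C

  step 1 ⇒ step 2: BDDCBDCA ⇒ DC·C·C·CA·DC·C·CA·BD
    A ↦ BD
    B ↦ DC
    C ↦ CA
    D ↦ C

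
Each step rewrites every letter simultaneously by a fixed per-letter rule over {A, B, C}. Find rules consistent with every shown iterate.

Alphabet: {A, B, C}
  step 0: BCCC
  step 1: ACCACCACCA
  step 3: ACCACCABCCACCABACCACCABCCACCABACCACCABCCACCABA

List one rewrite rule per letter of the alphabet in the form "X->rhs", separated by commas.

A->B, B->A, C->CCA

  step 0 ⇒ step 1: BCCC ⇒ A·CCA·CCA·CCA
    B ↦ A
    C ↦ CCA
    A ↦ B  (constrained at step 1)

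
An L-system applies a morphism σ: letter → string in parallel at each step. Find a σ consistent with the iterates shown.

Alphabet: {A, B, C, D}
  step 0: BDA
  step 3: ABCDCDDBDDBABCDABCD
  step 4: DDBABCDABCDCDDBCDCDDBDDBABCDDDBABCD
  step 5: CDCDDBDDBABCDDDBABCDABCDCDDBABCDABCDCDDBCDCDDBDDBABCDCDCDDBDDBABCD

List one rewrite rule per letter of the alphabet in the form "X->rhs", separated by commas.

  step 4 ⇒ step 5: DDBABCDABCDCDDBCDCDDBDDBABCDDDBABCD ⇒ CD·CD·DB·D·DB·AB·CD·D·DB·AB·CD·AB·CD·CD·DB·AB·CD·AB·CD·CD·DB·CD·CD·DB·D·DB·AB·CD·CD·CD·DB·D·DB·AB·CD
    A ↦ D
    B ↦ DB
    C ↦ AB
    D ↦ CD

A->D, B->DB, C->AB, D->CD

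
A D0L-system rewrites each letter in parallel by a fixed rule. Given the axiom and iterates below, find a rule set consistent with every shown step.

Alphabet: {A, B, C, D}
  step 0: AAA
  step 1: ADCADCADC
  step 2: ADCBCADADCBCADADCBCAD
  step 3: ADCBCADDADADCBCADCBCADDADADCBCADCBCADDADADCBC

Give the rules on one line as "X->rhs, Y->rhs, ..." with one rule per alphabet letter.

A->ADC, B->D, C->AD, D->BC

  step 2 ⇒ step 3: ADCBCADADCBCADADCBCAD ⇒ ADC·BC·AD·D·AD·ADC·BC·ADC·BC·AD·D·AD·ADC·BC·ADC·BC·AD·D·AD·ADC·BC
    A ↦ ADC
    B ↦ D
    C ↦ AD
    D ↦ BC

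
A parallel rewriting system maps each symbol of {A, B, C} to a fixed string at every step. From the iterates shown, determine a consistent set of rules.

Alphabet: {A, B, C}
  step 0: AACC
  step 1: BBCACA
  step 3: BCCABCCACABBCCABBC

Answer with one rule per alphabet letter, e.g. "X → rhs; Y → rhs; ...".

A->B, B->BC, C->CA

  step 0 ⇒ step 1: AACC ⇒ B·B·CA·CA
    A ↦ B
    C ↦ CA
    B ↦ BC  (constrained at step 1)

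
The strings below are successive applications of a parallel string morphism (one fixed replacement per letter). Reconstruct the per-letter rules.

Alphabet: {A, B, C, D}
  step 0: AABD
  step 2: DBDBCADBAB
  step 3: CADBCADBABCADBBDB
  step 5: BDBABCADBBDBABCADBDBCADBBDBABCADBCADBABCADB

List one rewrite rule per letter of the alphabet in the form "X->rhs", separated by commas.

  step 2 ⇒ step 3: DBDBCADBAB ⇒ CA·DB·CA·DB·A·B·CA·DB·B·DB
    A ↦ B
    B ↦ DB
    C ↦ A
    D ↦ CA

A->B, B->DB, C->A, D->CA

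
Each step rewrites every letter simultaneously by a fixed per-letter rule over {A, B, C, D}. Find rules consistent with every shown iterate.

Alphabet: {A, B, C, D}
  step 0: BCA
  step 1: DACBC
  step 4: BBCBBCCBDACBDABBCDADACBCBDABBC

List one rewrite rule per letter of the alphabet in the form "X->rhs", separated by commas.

A->C, B->DA, C->CB, D->BB

  step 0 ⇒ step 1: BCA ⇒ DA·CB·C
    A ↦ C
    B ↦ DA
    C ↦ CB
    D ↦ BB  (constrained at step 1)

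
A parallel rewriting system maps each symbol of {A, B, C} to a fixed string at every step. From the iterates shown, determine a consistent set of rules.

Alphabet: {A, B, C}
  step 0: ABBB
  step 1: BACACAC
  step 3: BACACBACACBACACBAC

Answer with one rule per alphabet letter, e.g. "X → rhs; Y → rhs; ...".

A->B, B->AC, C->AC

  step 0 ⇒ step 1: ABBB ⇒ B·AC·AC·AC
    A ↦ B
    B ↦ AC
    C ↦ AC  (constrained at step 1)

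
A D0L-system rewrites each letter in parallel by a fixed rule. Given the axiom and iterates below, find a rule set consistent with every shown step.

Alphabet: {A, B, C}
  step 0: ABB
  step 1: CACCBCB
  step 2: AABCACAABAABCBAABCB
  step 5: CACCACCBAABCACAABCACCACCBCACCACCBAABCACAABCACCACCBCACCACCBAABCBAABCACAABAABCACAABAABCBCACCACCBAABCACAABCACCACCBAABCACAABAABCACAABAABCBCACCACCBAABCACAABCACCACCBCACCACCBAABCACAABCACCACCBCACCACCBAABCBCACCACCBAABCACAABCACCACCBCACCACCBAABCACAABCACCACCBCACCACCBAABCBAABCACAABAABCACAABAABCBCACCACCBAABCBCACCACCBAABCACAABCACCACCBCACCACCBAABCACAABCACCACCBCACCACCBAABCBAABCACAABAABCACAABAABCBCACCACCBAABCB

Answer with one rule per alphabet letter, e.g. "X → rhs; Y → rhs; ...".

A->CAC, B->CB, C->AAB

  step 1 ⇒ step 2: CACCBCB ⇒ AAB·CAC·AAB·AAB·CB·AAB·CB
    A ↦ CAC
    B ↦ CB
    C ↦ AAB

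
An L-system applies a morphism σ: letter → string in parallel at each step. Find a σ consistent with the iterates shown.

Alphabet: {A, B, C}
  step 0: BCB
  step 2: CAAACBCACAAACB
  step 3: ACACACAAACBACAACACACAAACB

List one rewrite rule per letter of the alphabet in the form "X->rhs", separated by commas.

A->CA, B->ACB, C->A

  step 2 ⇒ step 3: CAAACBCACAAACB ⇒ A·CA·CA·CA·A·ACB·A·CA·A·CA·CA·CA·A·ACB
    A ↦ CA
    B ↦ ACB
    C ↦ A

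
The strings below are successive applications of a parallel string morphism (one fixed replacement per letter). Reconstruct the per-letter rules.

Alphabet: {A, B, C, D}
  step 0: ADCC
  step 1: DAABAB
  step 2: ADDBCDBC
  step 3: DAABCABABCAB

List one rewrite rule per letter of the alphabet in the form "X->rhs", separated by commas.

A->D, B->BC, C->AB, D->A

  step 2 ⇒ step 3: ADDBCDBC ⇒ D·A·A·BC·AB·A·BC·AB
    A ↦ D
    B ↦ BC
    C ↦ AB
    D ↦ A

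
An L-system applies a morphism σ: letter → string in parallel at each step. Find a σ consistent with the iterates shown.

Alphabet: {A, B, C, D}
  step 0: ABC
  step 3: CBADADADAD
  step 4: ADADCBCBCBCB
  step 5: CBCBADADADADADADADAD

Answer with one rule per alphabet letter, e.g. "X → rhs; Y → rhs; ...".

A->C, B->AD, C->AD, D->B

  step 4 ⇒ step 5: ADADCBCBCBCB ⇒ C·B·C·B·AD·AD·AD·AD·AD·AD·AD·AD
    A ↦ C
    B ↦ AD
    C ↦ AD
    D ↦ B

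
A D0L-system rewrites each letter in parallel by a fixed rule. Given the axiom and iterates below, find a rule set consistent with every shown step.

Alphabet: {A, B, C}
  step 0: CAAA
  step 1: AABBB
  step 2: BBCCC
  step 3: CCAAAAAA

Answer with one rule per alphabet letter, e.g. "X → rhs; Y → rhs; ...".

  step 2 ⇒ step 3: BBCCC ⇒ C·C·AA·AA·AA
    B ↦ C
    C ↦ AA
  step 0 ⇒ step 1: CAAA ⇒ AA·B·B·B
    A ↦ B

A->B, B->C, C->AA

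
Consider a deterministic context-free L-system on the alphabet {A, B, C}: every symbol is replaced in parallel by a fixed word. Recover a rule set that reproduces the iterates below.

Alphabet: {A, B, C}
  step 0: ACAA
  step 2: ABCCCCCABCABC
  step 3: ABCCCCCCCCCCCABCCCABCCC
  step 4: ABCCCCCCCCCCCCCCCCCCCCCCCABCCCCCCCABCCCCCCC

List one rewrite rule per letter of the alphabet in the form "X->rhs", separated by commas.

A->AB, B->C, C->CC

  step 3 ⇒ step 4: ABCCCCCCCCCCCABCCCABCCC ⇒ AB·C·CC·CC·CC·CC·CC·CC·CC·CC·CC·CC·CC·AB·C·CC·CC·CC·AB·C·CC·CC·CC
    A ↦ AB
    B ↦ C
    C ↦ CC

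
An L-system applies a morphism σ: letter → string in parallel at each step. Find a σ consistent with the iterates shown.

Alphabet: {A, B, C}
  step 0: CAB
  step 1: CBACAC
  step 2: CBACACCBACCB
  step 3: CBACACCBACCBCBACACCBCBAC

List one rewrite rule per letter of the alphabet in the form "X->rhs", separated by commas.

  step 2 ⇒ step 3: CBACACCBACCB ⇒ CB·AC·AC·CB·AC·CB·CB·AC·AC·CB·CB·AC
    A ↦ AC
    B ↦ AC
    C ↦ CB

A->AC, B->AC, C->CB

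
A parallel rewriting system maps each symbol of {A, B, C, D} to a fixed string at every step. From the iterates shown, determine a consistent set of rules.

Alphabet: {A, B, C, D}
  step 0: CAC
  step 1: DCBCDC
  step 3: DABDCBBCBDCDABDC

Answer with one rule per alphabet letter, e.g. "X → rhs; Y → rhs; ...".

A->BC, B->DA, C->DC, D->B

  step 0 ⇒ step 1: CAC ⇒ DC·BC·DC
    A ↦ BC
    C ↦ DC
    B ↦ DA  (constrained at step 1)
    D ↦ B  (constrained at step 1)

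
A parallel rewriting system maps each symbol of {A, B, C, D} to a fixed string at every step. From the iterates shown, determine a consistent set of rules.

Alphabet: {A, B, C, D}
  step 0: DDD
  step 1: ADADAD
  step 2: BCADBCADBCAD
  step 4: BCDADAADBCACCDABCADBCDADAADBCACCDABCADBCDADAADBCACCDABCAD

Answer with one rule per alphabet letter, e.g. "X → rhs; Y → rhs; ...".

A->BC, B->ACC, C->DA, D->AD

  step 1 ⇒ step 2: ADADAD ⇒ BC·AD·BC·AD·BC·AD
    A ↦ BC
    D ↦ AD
    B ↦ ACC  (constrained at step 2)
    C ↦ DA  (constrained at step 2)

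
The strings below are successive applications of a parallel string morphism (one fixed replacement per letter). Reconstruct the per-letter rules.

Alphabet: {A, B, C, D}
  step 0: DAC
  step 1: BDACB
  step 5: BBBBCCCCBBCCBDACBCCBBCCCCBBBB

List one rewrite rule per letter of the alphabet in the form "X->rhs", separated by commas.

A->AC, B->CC, C->B, D->BD

  step 0 ⇒ step 1: DAC ⇒ BD·AC·B
    A ↦ AC
    C ↦ B
    D ↦ BD
    B ↦ CC  (constrained at step 1)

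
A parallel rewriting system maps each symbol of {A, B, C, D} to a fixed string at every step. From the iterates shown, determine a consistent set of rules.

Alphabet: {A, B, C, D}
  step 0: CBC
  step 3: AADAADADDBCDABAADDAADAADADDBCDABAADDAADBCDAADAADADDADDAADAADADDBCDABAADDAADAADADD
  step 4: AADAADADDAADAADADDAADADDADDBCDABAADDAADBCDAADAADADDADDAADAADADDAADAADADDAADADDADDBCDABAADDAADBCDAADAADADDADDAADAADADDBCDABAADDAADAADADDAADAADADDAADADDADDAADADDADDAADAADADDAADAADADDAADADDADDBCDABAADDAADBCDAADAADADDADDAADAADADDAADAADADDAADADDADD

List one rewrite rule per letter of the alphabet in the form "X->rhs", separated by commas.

A->AAD, B->BCD, C->ABA, D->ADD

  step 3 ⇒ step 4: AADAADADDBCDABAADDAADAADADDBCDABAADDAADBCDAADAADADDADDAADAADADDBCDABAADDAADAADADD ⇒ AAD·AAD·ADD·AAD·AAD·ADD·AAD·ADD·ADD·BCD·ABA·ADD·AAD·BCD·AAD·AAD·ADD·ADD·AAD·AAD·ADD·AAD·AAD·ADD·AAD·ADD·ADD·BCD·ABA·ADD·AAD·BCD·AAD·AAD·ADD·ADD·AAD·AAD·ADD·BCD·ABA·ADD·AAD·AAD·ADD·AAD·AAD·ADD·AAD·ADD·ADD·AAD·ADD·ADD·AAD·AAD·ADD·AAD·AAD·ADD·AAD·ADD·ADD·BCD·ABA·ADD·AAD·BCD·AAD·AAD·ADD·ADD·AAD·AAD·ADD·AAD·AAD·ADD·AAD·ADD·ADD
    A ↦ AAD
    B ↦ BCD
    C ↦ ABA
    D ↦ ADD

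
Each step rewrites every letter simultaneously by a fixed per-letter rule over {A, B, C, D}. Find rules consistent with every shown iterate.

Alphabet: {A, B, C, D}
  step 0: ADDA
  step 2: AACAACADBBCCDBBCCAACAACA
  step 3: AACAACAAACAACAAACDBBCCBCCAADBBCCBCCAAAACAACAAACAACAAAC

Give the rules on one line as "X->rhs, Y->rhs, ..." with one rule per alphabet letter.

  step 2 ⇒ step 3: AACAACADBBCCDBBCCAACAACA ⇒ AAC·AAC·A·AAC·AAC·A·AAC·DB·BCC·BCC·A·A·DB·BCC·BCC·A·A·AAC·AAC·A·AAC·AAC·A·AAC
    A ↦ AAC
    B ↦ BCC
    C ↦ A
    D ↦ DB

A->AAC, B->BCC, C->A, D->DB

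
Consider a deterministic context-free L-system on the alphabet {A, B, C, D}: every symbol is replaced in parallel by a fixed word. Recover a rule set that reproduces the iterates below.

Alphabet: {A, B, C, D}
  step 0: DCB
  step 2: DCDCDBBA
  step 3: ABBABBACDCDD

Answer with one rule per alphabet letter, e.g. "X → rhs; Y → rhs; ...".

A->D, B->CD, C->BB, D->A

  step 2 ⇒ step 3: DCDCDBBA ⇒ A·BB·A·BB·A·CD·CD·D
    A ↦ D
    B ↦ CD
    C ↦ BB
    D ↦ A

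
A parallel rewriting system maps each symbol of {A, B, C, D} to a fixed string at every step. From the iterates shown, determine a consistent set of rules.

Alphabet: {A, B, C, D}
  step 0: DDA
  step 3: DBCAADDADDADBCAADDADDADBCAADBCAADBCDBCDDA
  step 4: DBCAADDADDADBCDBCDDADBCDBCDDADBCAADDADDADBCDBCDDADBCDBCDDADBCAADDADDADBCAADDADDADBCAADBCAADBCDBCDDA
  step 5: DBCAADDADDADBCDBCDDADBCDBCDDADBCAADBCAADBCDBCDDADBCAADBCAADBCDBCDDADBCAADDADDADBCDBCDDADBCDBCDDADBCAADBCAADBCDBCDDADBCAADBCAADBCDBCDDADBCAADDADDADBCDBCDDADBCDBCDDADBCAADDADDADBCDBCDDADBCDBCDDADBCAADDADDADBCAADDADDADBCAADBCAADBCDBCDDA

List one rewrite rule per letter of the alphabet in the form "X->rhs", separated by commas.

  step 4 ⇒ step 5: DBCAADDADDADBCDBCDDADBCDBCDDADBCAADDADDADBCDBCDDADBCDBCDDADBCAADDADDADBCAADDADDADBCAADBCAADBCDBCDDA ⇒ DBC·A·A·DDA·DDA·DBC·DBC·DDA·DBC·DBC·DDA·DBC·A·A·DBC·A·A·DBC·DBC·DDA·DBC·A·A·DBC·A·A·DBC·DBC·DDA·DBC·A·A·DDA·DDA·DBC·DBC·DDA·DBC·DBC·DDA·DBC·A·A·DBC·A·A·DBC·DBC·DDA·DBC·A·A·DBC·A·A·DBC·DBC·DDA·DBC·A·A·DDA·DDA·DBC·DBC·DDA·DBC·DBC·DDA·DBC·A·A·DDA·DDA·DBC·DBC·DDA·DBC·DBC·DDA·DBC·A·A·DDA·DDA·DBC·A·A·DDA·DDA·DBC·A·A·DBC·A·A·DBC·DBC·DDA
    A ↦ DDA
    B ↦ A
    C ↦ A
    D ↦ DBC

A->DDA, B->A, C->A, D->DBC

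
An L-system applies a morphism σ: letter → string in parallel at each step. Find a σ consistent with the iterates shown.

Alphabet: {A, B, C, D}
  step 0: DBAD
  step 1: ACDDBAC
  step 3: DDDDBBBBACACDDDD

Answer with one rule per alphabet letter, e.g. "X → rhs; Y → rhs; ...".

A->B, B->DD, C->B, D->AC

  step 0 ⇒ step 1: DBAD ⇒ AC·DD·B·AC
    A ↦ B
    B ↦ DD
    D ↦ AC
    C ↦ B  (constrained at step 1)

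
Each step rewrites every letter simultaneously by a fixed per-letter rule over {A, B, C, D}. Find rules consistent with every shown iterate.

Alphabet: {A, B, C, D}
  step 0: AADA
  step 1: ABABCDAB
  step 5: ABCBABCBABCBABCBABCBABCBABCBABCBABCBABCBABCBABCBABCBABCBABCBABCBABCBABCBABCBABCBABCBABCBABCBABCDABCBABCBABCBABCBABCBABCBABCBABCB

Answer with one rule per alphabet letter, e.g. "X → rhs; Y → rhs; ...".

A->AB, B->CB, C->AB, D->CD

  step 0 ⇒ step 1: AADA ⇒ AB·AB·CD·AB
    A ↦ AB
    D ↦ CD
    B ↦ CB  (constrained at step 1)
    C ↦ AB  (constrained at step 1)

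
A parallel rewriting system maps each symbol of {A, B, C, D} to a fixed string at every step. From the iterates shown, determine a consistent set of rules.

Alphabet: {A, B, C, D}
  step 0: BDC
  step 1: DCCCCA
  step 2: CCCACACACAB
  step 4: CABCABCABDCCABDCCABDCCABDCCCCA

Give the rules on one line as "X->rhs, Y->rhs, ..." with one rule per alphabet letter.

  step 1 ⇒ step 2: DCCCCA ⇒ CC·CA·CA·CA·CA·B
    A ↦ B
    C ↦ CA
    D ↦ CC
  step 0 ⇒ step 1: BDC ⇒ DC·CC·CA
    B ↦ DC

A->B, B->DC, C->CA, D->CC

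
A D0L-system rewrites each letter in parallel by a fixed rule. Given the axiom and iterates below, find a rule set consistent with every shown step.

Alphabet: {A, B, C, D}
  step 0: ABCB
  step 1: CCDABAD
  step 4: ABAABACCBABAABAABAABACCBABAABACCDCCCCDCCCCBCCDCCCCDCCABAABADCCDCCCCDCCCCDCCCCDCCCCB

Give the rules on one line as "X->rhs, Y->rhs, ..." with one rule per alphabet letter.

A->CC, B->D, C->ABA, D->CCB

  step 0 ⇒ step 1: ABCB ⇒ CC·D·ABA·D
    A ↦ CC
    B ↦ D
    C ↦ ABA
    D ↦ CCB  (constrained at step 1)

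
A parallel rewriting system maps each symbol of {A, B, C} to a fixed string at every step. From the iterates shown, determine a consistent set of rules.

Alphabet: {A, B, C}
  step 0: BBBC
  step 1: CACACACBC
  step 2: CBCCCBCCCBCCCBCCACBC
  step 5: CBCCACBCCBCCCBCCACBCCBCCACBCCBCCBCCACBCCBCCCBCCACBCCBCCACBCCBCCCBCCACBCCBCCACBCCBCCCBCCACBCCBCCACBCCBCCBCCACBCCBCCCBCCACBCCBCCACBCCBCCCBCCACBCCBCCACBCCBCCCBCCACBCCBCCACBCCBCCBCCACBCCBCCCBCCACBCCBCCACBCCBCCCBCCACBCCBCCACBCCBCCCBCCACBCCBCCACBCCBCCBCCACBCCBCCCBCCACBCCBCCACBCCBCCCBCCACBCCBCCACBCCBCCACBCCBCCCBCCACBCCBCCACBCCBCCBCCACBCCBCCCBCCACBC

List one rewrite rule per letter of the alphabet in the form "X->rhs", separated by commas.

  step 1 ⇒ step 2: CACACACBC ⇒ CBC·C·CBC·C·CBC·C·CBC·CA·CBC
    A ↦ C
    B ↦ CA
    C ↦ CBC

A->C, B->CA, C->CBC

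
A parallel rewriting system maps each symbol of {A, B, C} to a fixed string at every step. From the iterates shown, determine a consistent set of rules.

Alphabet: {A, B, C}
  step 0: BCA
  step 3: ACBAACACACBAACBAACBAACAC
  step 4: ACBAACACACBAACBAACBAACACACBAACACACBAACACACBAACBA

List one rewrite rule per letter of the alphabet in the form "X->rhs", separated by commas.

  step 3 ⇒ step 4: ACBAACACACBAACBAACBAACAC ⇒ AC·BA·AC·AC·AC·BA·AC·BA·AC·BA·AC·AC·AC·BA·AC·AC·AC·BA·AC·AC·AC·BA·AC·BA
    A ↦ AC
    B ↦ AC
    C ↦ BA

A->AC, B->AC, C->BA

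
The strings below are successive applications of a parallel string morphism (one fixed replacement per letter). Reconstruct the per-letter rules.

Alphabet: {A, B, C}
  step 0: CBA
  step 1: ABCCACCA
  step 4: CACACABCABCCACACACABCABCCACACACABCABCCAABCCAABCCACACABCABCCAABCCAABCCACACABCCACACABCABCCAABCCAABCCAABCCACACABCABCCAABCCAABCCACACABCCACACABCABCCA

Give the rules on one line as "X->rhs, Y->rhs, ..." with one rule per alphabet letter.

  step 0 ⇒ step 1: CBA ⇒ ABC·CAC·CA
    A ↦ CA
    B ↦ CAC
    C ↦ ABC

A->CA, B->CAC, C->ABC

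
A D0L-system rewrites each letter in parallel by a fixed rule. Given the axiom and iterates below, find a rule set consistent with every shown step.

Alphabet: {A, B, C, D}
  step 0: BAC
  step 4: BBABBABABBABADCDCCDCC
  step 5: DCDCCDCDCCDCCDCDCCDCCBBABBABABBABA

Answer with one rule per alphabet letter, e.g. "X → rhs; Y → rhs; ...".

  step 4 ⇒ step 5: BBABBABABBABADCDCCDCC ⇒ DC·DC·C·DC·DC·C·DC·C·DC·DC·C·DC·C·B·BA·B·BA·BA·B·BA·BA
    A ↦ C
    B ↦ DC
    C ↦ BA
    D ↦ B

A->C, B->DC, C->BA, D->B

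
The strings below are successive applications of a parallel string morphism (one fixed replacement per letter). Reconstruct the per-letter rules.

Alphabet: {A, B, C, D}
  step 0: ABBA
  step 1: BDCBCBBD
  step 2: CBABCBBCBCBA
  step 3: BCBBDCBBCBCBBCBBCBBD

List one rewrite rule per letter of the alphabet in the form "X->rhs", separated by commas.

A->BD, B->CB, C->B, D->A

  step 2 ⇒ step 3: CBABCBBCBCBA ⇒ B·CB·BD·CB·B·CB·CB·B·CB·B·CB·BD
    A ↦ BD
    B ↦ CB
    C ↦ B
  step 1 ⇒ step 2: BDCBCBBD ⇒ CB·A·B·CB·B·CB·CB·A
    D ↦ A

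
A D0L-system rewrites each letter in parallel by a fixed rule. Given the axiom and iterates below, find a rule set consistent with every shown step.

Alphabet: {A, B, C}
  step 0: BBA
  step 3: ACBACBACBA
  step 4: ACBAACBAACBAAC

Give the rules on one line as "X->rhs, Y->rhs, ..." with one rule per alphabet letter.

  step 3 ⇒ step 4: ACBACBACBA ⇒ AC·B·A·AC·B·A·AC·B·A·AC
    A ↦ AC
    B ↦ A
    C ↦ B

A->AC, B->A, C->B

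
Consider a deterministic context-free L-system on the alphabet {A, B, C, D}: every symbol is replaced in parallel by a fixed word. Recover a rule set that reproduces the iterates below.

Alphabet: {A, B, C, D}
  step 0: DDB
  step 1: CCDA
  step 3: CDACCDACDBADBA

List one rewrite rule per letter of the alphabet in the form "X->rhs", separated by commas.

A->C, B->DA, C->DBA, D->C

  step 0 ⇒ step 1: DDB ⇒ C·C·DA
    B ↦ DA
    D ↦ C
    A ↦ C  (constrained at step 1)
    C ↦ DBA  (constrained at step 1)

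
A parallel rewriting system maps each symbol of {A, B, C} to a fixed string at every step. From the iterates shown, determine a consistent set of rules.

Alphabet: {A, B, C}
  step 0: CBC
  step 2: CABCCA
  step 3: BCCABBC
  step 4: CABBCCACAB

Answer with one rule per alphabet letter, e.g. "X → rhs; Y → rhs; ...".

  step 3 ⇒ step 4: BCCABBC ⇒ CA·B·B·C·CA·CA·B
    A ↦ C
    B ↦ CA
    C ↦ B

A->C, B->CA, C->B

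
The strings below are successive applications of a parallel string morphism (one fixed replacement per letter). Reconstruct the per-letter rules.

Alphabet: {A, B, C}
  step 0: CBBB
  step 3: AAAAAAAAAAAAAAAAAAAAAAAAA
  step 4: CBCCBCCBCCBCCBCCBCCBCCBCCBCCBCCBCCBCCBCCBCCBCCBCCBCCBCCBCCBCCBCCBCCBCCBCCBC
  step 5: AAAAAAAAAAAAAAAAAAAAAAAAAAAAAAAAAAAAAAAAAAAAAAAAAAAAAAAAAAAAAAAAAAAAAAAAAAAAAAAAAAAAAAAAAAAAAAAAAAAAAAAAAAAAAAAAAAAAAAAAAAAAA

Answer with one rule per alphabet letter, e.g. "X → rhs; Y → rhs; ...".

A->CBC, B->A, C->AA

  step 4 ⇒ step 5: CBCCBCCBCCBCCBCCBCCBCCBCCBCCBCCBCCBCCBCCBCCBCCBCCBCCBCCBCCBCCBCCBCCBCCBCCBC ⇒ AA·A·AA·AA·A·AA·AA·A·AA·AA·A·AA·AA·A·AA·AA·A·AA·AA·A·AA·AA·A·AA·AA·A·AA·AA·A·AA·AA·A·AA·AA·A·AA·AA·A·AA·AA·A·AA·AA·A·AA·AA·A·AA·AA·A·AA·AA·A·AA·AA·A·AA·AA·A·AA·AA·A·AA·AA·A·AA·AA·A·AA·AA·A·AA·AA·A·AA
    B ↦ A
    C ↦ AA
  step 3 ⇒ step 4: AAAAAAAAAAAAAAAAAAAAAAAAA ⇒ CBC·CBC·CBC·CBC·CBC·CBC·CBC·CBC·CBC·CBC·CBC·CBC·CBC·CBC·CBC·CBC·CBC·CBC·CBC·CBC·CBC·CBC·CBC·CBC·CBC
    A ↦ CBC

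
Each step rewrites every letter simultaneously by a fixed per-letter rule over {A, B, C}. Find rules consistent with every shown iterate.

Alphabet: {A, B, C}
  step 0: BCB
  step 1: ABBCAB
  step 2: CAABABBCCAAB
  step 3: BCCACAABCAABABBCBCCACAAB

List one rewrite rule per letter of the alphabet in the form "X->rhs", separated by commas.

  step 2 ⇒ step 3: CAABABBCCAAB ⇒ BC·CA·CA·AB·CA·AB·AB·BC·BC·CA·CA·AB
    A ↦ CA
    B ↦ AB
    C ↦ BC

A->CA, B->AB, C->BC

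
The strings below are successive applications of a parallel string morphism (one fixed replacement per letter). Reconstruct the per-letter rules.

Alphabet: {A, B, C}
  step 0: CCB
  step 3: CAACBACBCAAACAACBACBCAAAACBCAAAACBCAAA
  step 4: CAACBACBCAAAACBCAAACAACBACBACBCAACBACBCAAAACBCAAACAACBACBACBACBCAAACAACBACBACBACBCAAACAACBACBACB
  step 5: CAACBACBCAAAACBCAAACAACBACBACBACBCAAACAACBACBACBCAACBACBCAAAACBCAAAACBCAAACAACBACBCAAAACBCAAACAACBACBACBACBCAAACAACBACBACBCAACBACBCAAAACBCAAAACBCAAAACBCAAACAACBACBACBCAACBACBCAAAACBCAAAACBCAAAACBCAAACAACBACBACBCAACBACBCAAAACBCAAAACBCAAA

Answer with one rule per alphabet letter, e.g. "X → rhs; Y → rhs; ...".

A->ACB, B->AA, C->CA

  step 4 ⇒ step 5: CAACBACBCAAAACBCAAACAACBACBACBCAACBACBCAAAACBCAAACAACBACBACBACBCAAACAACBACBACBACBCAAACAACBACBACB ⇒ CA·ACB·ACB·CA·AA·ACB·CA·AA·CA·ACB·ACB·ACB·ACB·CA·AA·CA·ACB·ACB·ACB·CA·ACB·ACB·CA·AA·ACB·CA·AA·ACB·CA·AA·CA·ACB·ACB·CA·AA·ACB·CA·AA·CA·ACB·ACB·ACB·ACB·CA·AA·CA·ACB·ACB·ACB·CA·ACB·ACB·CA·AA·ACB·CA·AA·ACB·CA·AA·ACB·CA·AA·CA·ACB·ACB·ACB·CA·ACB·ACB·CA·AA·ACB·CA·AA·ACB·CA·AA·ACB·CA·AA·CA·ACB·ACB·ACB·CA·ACB·ACB·CA·AA·ACB·CA·AA·ACB·CA·AA
    A ↦ ACB
    B ↦ AA
    C ↦ CA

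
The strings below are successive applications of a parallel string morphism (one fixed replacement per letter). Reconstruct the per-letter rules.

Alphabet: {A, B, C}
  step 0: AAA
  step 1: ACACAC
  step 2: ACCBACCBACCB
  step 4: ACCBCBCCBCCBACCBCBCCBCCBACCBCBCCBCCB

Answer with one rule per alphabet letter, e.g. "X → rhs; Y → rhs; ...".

A->AC, B->C, C->CB

  step 1 ⇒ step 2: ACACAC ⇒ AC·CB·AC·CB·AC·CB
    A ↦ AC
    C ↦ CB
    B ↦ C  (constrained at step 2)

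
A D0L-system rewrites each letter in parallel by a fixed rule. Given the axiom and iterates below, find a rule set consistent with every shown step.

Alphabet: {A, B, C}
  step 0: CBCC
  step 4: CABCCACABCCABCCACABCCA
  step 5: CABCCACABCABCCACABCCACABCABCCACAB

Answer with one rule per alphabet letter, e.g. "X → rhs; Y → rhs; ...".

  step 4 ⇒ step 5: CABCCACABCCABCCACABCCA ⇒ CA·B·C·CA·CA·B·CA·B·C·CA·CA·B·C·CA·CA·B·CA·B·C·CA·CA·B
    A ↦ B
    B ↦ C
    C ↦ CA

A->B, B->C, C->CA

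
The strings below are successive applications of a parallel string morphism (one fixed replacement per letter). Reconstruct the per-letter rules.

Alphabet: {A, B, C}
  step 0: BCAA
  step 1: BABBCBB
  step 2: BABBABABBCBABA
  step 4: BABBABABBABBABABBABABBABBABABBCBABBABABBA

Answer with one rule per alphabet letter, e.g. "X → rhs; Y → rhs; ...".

  step 1 ⇒ step 2: BABBCBB ⇒ BA·B·BA·BA·BBC·BA·BA
    A ↦ B
    B ↦ BA
    C ↦ BBC

A->B, B->BA, C->BBC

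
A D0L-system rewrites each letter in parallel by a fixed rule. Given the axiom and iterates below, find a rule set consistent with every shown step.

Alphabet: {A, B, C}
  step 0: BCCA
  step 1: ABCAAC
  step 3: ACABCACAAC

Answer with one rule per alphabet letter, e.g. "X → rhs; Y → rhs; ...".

A->C, B->ABC, C->A

  step 0 ⇒ step 1: BCCA ⇒ ABC·A·A·C
    A ↦ C
    B ↦ ABC
    C ↦ A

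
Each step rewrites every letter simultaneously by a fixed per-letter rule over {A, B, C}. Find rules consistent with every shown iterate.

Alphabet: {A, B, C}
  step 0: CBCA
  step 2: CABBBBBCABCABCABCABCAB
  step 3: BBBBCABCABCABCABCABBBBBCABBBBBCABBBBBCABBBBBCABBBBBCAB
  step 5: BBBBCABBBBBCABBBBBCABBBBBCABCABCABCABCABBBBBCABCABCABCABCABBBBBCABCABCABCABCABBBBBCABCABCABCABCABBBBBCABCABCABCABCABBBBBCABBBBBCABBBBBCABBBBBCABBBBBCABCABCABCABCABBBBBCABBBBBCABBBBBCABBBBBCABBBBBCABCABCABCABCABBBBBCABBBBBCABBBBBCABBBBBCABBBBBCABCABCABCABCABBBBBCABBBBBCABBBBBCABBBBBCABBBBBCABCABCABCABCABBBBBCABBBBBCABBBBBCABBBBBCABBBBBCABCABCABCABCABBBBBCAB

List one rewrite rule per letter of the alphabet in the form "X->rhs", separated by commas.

  step 2 ⇒ step 3: CABBBBBCABCABCABCABCAB ⇒ B·BBB·CAB·CAB·CAB·CAB·CAB·B·BBB·CAB·B·BBB·CAB·B·BBB·CAB·B·BBB·CAB·B·BBB·CAB
    A ↦ BBB
    B ↦ CAB
    C ↦ B

A->BBB, B->CAB, C->B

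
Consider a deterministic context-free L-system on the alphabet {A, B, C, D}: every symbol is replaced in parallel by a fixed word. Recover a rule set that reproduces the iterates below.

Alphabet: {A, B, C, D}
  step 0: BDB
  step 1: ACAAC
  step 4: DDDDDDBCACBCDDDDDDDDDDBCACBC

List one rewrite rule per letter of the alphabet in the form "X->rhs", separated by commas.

  step 0 ⇒ step 1: BDB ⇒ AC·A·AC
    B ↦ AC
    D ↦ A
    A ↦ DD  (constrained at step 1)
    C ↦ BC  (constrained at step 1)

A->DD, B->AC, C->BC, D->A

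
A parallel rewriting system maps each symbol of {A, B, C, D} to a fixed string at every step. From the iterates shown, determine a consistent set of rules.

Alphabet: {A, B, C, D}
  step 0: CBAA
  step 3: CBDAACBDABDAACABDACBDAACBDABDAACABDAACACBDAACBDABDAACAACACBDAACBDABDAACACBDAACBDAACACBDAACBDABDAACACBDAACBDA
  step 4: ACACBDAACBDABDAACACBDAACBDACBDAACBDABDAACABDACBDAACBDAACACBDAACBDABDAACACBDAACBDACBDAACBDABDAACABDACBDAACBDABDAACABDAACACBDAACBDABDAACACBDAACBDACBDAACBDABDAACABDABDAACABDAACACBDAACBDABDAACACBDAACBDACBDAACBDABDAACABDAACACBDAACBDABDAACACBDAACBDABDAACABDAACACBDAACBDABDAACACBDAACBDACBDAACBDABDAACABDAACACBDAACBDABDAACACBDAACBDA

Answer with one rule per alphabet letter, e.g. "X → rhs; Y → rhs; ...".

  step 3 ⇒ step 4: CBDAACBDABDAACABDACBDAACBDABDAACABDAACACBDAACBDABDAACAACACBDAACBDABDAACACBDAACBDAACACBDAACBDABDAACACBDAACBDA ⇒ ACA·CBD·AAC·BDA·BDA·ACA·CBD·AAC·BDA·CBD·AAC·BDA·BDA·ACA·BDA·CBD·AAC·BDA·ACA·CBD·AAC·BDA·BDA·ACA·CBD·AAC·BDA·CBD·AAC·BDA·BDA·ACA·BDA·CBD·AAC·BDA·BDA·ACA·BDA·ACA·CBD·AAC·BDA·BDA·ACA·CBD·AAC·BDA·CBD·AAC·BDA·BDA·ACA·BDA·BDA·ACA·BDA·ACA·CBD·AAC·BDA·BDA·ACA·CBD·AAC·BDA·CBD·AAC·BDA·BDA·ACA·BDA·ACA·CBD·AAC·BDA·BDA·ACA·CBD·AAC·BDA·BDA·ACA·BDA·ACA·CBD·AAC·BDA·BDA·ACA·CBD·AAC·BDA·CBD·AAC·BDA·BDA·ACA·BDA·ACA·CBD·AAC·BDA·BDA·ACA·CBD·AAC·BDA
    A ↦ BDA
    B ↦ CBD
    C ↦ ACA
    D ↦ AAC

A->BDA, B->CBD, C->ACA, D->AAC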